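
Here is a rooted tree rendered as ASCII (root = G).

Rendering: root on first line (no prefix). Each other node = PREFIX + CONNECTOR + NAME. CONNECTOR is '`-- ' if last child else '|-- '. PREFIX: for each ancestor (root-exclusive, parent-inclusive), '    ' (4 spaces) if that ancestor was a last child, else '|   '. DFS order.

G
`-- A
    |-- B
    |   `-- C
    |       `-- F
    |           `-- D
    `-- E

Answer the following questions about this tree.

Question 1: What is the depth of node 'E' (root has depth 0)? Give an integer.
Path from root to E: G -> A -> E
Depth = number of edges = 2

Answer: 2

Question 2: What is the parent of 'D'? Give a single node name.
Answer: F

Derivation:
Scan adjacency: D appears as child of F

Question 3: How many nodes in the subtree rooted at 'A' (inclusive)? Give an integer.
Subtree rooted at A contains: A, B, C, D, E, F
Count = 6

Answer: 6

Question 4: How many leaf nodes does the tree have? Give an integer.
Answer: 2

Derivation:
Leaves (nodes with no children): D, E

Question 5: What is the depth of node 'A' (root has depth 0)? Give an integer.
Answer: 1

Derivation:
Path from root to A: G -> A
Depth = number of edges = 1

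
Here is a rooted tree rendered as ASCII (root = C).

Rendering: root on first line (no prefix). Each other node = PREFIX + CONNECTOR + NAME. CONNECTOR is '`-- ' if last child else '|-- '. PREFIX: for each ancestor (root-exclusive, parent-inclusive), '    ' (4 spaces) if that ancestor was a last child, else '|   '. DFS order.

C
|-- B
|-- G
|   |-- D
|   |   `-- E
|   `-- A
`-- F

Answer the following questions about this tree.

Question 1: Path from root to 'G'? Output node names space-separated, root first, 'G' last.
Answer: C G

Derivation:
Walk down from root: C -> G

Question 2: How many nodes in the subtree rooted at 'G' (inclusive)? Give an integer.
Subtree rooted at G contains: A, D, E, G
Count = 4

Answer: 4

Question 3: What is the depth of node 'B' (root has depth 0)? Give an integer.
Answer: 1

Derivation:
Path from root to B: C -> B
Depth = number of edges = 1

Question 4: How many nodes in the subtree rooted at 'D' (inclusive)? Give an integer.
Subtree rooted at D contains: D, E
Count = 2

Answer: 2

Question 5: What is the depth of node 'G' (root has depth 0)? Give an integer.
Path from root to G: C -> G
Depth = number of edges = 1

Answer: 1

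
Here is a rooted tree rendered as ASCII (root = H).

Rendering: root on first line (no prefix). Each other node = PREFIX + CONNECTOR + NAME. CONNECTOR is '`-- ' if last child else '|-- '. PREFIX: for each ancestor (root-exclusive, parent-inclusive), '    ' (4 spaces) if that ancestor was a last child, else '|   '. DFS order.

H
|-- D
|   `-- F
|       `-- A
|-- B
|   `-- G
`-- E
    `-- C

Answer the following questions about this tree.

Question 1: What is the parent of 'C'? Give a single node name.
Scan adjacency: C appears as child of E

Answer: E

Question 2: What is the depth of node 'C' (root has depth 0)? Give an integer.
Path from root to C: H -> E -> C
Depth = number of edges = 2

Answer: 2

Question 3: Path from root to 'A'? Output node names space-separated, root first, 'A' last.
Answer: H D F A

Derivation:
Walk down from root: H -> D -> F -> A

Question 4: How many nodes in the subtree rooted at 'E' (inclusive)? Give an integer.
Answer: 2

Derivation:
Subtree rooted at E contains: C, E
Count = 2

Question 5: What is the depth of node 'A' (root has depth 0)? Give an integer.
Path from root to A: H -> D -> F -> A
Depth = number of edges = 3

Answer: 3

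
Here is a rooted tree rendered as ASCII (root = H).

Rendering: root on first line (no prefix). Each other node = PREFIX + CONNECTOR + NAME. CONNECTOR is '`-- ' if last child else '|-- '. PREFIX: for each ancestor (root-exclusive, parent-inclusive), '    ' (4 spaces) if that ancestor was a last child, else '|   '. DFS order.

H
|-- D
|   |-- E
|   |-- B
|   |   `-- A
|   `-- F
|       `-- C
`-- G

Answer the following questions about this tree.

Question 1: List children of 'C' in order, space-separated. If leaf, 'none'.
Answer: none

Derivation:
Node C's children (from adjacency): (leaf)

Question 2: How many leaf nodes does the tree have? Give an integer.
Leaves (nodes with no children): A, C, E, G

Answer: 4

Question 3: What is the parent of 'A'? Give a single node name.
Scan adjacency: A appears as child of B

Answer: B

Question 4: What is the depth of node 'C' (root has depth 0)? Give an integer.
Answer: 3

Derivation:
Path from root to C: H -> D -> F -> C
Depth = number of edges = 3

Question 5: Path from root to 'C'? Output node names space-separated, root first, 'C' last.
Answer: H D F C

Derivation:
Walk down from root: H -> D -> F -> C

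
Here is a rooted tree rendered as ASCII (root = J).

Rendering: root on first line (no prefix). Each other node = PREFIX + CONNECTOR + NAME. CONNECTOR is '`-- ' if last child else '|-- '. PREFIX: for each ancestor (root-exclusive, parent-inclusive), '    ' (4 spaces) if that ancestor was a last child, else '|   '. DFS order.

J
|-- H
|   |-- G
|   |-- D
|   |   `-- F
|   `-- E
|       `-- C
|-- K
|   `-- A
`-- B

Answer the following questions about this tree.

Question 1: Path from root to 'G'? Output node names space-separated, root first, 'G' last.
Answer: J H G

Derivation:
Walk down from root: J -> H -> G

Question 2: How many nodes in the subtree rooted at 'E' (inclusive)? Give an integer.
Subtree rooted at E contains: C, E
Count = 2

Answer: 2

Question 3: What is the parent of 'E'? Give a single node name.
Scan adjacency: E appears as child of H

Answer: H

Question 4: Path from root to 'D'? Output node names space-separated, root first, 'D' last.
Walk down from root: J -> H -> D

Answer: J H D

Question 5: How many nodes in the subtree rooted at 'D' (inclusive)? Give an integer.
Answer: 2

Derivation:
Subtree rooted at D contains: D, F
Count = 2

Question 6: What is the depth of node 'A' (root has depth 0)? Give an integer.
Path from root to A: J -> K -> A
Depth = number of edges = 2

Answer: 2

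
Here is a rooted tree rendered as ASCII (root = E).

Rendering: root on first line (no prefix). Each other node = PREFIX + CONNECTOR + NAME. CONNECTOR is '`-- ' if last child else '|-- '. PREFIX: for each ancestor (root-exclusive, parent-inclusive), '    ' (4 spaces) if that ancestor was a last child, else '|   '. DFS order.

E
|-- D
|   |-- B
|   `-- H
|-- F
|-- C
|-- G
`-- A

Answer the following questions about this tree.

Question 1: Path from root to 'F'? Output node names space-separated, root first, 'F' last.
Walk down from root: E -> F

Answer: E F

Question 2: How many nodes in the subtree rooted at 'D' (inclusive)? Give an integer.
Answer: 3

Derivation:
Subtree rooted at D contains: B, D, H
Count = 3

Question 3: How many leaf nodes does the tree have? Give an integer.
Leaves (nodes with no children): A, B, C, F, G, H

Answer: 6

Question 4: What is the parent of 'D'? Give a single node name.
Answer: E

Derivation:
Scan adjacency: D appears as child of E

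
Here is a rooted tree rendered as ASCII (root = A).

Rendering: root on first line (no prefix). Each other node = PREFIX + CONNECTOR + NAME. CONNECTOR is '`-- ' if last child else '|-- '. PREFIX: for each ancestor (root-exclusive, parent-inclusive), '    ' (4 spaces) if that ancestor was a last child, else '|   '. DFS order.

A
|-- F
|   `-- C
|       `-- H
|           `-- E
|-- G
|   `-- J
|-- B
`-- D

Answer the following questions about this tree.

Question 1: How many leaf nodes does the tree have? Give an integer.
Leaves (nodes with no children): B, D, E, J

Answer: 4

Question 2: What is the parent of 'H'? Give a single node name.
Scan adjacency: H appears as child of C

Answer: C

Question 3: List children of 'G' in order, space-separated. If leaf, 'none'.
Answer: J

Derivation:
Node G's children (from adjacency): J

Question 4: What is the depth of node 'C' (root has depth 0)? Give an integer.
Path from root to C: A -> F -> C
Depth = number of edges = 2

Answer: 2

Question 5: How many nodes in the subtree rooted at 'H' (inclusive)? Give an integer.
Answer: 2

Derivation:
Subtree rooted at H contains: E, H
Count = 2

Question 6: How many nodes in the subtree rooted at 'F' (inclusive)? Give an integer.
Subtree rooted at F contains: C, E, F, H
Count = 4

Answer: 4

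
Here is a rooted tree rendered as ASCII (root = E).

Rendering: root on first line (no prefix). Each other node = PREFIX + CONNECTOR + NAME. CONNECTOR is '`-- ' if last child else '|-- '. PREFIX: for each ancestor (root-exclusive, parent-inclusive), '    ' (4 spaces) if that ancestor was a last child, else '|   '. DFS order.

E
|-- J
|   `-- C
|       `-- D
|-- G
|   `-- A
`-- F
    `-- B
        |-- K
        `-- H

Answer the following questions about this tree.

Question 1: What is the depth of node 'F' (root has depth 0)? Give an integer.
Path from root to F: E -> F
Depth = number of edges = 1

Answer: 1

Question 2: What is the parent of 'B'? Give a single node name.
Answer: F

Derivation:
Scan adjacency: B appears as child of F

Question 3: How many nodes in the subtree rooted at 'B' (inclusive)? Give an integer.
Subtree rooted at B contains: B, H, K
Count = 3

Answer: 3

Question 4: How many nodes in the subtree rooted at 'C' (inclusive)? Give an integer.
Answer: 2

Derivation:
Subtree rooted at C contains: C, D
Count = 2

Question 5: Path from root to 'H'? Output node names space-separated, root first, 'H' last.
Answer: E F B H

Derivation:
Walk down from root: E -> F -> B -> H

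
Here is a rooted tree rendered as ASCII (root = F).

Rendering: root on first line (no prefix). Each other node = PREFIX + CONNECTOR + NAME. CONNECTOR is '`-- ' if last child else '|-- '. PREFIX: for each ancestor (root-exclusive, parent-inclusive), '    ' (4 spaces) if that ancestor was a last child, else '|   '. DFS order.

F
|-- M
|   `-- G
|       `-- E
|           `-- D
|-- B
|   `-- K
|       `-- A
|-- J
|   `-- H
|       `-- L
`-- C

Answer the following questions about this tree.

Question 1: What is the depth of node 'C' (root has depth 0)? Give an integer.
Answer: 1

Derivation:
Path from root to C: F -> C
Depth = number of edges = 1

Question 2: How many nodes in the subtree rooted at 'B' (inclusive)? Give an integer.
Subtree rooted at B contains: A, B, K
Count = 3

Answer: 3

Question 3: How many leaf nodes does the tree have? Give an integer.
Leaves (nodes with no children): A, C, D, L

Answer: 4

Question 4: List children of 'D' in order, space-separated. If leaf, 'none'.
Node D's children (from adjacency): (leaf)

Answer: none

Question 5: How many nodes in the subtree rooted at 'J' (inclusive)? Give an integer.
Answer: 3

Derivation:
Subtree rooted at J contains: H, J, L
Count = 3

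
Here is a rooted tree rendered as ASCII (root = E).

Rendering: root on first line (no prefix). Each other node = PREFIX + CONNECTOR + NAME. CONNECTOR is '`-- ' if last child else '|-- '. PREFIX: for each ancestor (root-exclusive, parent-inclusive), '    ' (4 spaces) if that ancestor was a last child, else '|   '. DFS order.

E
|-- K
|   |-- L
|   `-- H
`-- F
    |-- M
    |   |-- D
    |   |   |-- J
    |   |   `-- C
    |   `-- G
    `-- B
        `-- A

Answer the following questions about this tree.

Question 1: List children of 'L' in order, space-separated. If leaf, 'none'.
Node L's children (from adjacency): (leaf)

Answer: none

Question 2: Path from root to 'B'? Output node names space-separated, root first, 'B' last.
Answer: E F B

Derivation:
Walk down from root: E -> F -> B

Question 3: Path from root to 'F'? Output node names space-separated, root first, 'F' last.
Walk down from root: E -> F

Answer: E F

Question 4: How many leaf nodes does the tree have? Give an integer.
Answer: 6

Derivation:
Leaves (nodes with no children): A, C, G, H, J, L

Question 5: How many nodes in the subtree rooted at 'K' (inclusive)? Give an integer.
Subtree rooted at K contains: H, K, L
Count = 3

Answer: 3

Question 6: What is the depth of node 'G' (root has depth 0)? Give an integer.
Path from root to G: E -> F -> M -> G
Depth = number of edges = 3

Answer: 3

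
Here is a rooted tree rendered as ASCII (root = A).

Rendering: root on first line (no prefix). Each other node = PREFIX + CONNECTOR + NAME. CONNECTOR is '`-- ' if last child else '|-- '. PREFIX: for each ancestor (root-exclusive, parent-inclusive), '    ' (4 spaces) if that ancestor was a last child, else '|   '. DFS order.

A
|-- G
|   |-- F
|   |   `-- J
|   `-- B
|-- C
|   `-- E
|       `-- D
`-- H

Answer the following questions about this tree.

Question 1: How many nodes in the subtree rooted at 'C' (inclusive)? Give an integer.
Answer: 3

Derivation:
Subtree rooted at C contains: C, D, E
Count = 3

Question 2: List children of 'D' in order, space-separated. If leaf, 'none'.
Answer: none

Derivation:
Node D's children (from adjacency): (leaf)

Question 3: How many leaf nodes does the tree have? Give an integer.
Leaves (nodes with no children): B, D, H, J

Answer: 4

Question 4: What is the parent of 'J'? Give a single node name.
Answer: F

Derivation:
Scan adjacency: J appears as child of F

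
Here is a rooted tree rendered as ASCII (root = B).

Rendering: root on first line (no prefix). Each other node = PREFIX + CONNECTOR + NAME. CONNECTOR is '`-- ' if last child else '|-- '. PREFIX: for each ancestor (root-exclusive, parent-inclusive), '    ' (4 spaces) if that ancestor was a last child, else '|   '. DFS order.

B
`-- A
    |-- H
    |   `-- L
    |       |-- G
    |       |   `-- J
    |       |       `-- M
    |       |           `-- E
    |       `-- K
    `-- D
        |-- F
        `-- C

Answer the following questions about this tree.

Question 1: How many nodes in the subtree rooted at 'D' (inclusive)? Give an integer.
Subtree rooted at D contains: C, D, F
Count = 3

Answer: 3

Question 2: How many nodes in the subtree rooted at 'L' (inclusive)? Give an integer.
Answer: 6

Derivation:
Subtree rooted at L contains: E, G, J, K, L, M
Count = 6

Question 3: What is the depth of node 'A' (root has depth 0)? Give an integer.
Path from root to A: B -> A
Depth = number of edges = 1

Answer: 1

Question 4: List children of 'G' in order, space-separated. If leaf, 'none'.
Node G's children (from adjacency): J

Answer: J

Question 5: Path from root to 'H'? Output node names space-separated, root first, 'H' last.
Answer: B A H

Derivation:
Walk down from root: B -> A -> H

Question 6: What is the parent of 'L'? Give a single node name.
Answer: H

Derivation:
Scan adjacency: L appears as child of H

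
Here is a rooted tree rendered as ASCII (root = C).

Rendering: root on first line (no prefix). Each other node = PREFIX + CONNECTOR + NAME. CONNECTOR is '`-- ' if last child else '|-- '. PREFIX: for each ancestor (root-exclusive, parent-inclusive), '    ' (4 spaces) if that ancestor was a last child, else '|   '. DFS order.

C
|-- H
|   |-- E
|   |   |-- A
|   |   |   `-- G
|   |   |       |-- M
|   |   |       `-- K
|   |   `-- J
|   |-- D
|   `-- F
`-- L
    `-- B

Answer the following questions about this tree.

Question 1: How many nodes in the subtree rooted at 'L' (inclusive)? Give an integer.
Answer: 2

Derivation:
Subtree rooted at L contains: B, L
Count = 2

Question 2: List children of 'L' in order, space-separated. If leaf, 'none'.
Node L's children (from adjacency): B

Answer: B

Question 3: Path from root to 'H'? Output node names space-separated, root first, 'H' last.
Answer: C H

Derivation:
Walk down from root: C -> H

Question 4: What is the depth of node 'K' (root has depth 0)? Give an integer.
Path from root to K: C -> H -> E -> A -> G -> K
Depth = number of edges = 5

Answer: 5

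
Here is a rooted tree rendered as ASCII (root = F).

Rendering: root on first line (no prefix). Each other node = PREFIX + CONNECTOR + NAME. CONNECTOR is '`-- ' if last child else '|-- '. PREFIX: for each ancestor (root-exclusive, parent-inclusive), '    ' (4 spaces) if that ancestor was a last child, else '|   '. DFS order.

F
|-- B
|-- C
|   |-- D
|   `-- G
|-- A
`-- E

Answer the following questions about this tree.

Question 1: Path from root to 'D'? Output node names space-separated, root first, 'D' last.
Walk down from root: F -> C -> D

Answer: F C D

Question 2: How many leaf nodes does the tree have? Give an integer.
Leaves (nodes with no children): A, B, D, E, G

Answer: 5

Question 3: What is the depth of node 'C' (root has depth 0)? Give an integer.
Answer: 1

Derivation:
Path from root to C: F -> C
Depth = number of edges = 1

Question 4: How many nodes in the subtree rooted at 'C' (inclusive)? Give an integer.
Subtree rooted at C contains: C, D, G
Count = 3

Answer: 3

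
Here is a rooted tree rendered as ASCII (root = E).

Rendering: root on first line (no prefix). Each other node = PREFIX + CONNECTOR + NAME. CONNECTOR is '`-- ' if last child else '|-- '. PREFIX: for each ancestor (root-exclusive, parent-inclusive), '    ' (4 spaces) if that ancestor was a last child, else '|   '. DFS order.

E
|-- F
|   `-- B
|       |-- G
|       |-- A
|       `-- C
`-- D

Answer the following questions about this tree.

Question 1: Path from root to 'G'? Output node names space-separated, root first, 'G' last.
Answer: E F B G

Derivation:
Walk down from root: E -> F -> B -> G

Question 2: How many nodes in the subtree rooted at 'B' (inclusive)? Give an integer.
Answer: 4

Derivation:
Subtree rooted at B contains: A, B, C, G
Count = 4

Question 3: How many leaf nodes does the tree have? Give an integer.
Answer: 4

Derivation:
Leaves (nodes with no children): A, C, D, G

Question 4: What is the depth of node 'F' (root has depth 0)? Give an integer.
Path from root to F: E -> F
Depth = number of edges = 1

Answer: 1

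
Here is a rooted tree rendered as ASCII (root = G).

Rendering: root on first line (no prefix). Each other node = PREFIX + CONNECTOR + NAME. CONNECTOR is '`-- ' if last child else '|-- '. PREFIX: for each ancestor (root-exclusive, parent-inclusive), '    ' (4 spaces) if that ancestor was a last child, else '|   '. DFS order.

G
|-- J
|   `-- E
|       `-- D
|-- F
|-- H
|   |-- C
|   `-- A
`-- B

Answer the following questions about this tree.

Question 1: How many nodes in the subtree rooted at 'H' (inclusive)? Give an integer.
Answer: 3

Derivation:
Subtree rooted at H contains: A, C, H
Count = 3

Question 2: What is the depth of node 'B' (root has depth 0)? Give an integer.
Path from root to B: G -> B
Depth = number of edges = 1

Answer: 1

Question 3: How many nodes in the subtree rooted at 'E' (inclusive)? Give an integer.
Answer: 2

Derivation:
Subtree rooted at E contains: D, E
Count = 2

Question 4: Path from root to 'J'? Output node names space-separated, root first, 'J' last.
Walk down from root: G -> J

Answer: G J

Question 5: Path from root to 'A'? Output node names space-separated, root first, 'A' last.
Answer: G H A

Derivation:
Walk down from root: G -> H -> A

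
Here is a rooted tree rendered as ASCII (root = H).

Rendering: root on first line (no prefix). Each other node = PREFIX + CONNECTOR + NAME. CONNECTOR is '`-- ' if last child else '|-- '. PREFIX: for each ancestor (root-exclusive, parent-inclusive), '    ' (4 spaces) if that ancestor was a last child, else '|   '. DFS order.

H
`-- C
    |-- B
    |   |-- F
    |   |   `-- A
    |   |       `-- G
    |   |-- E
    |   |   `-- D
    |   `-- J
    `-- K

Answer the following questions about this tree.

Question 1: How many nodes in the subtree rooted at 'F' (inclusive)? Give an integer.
Answer: 3

Derivation:
Subtree rooted at F contains: A, F, G
Count = 3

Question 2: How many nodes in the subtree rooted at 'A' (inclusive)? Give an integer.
Answer: 2

Derivation:
Subtree rooted at A contains: A, G
Count = 2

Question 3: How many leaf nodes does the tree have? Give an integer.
Leaves (nodes with no children): D, G, J, K

Answer: 4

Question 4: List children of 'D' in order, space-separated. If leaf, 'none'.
Answer: none

Derivation:
Node D's children (from adjacency): (leaf)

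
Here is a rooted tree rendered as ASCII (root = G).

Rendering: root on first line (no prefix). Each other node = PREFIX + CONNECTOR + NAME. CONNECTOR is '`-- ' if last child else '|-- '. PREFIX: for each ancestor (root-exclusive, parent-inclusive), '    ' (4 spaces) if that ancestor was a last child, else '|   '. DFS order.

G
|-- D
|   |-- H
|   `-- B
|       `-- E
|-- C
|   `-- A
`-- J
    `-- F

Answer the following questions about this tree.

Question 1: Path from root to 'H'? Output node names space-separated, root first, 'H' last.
Walk down from root: G -> D -> H

Answer: G D H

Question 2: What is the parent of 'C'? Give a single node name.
Answer: G

Derivation:
Scan adjacency: C appears as child of G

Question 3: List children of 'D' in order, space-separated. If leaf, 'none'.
Node D's children (from adjacency): H, B

Answer: H B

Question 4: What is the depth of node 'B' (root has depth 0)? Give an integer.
Answer: 2

Derivation:
Path from root to B: G -> D -> B
Depth = number of edges = 2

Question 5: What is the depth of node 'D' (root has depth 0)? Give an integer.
Answer: 1

Derivation:
Path from root to D: G -> D
Depth = number of edges = 1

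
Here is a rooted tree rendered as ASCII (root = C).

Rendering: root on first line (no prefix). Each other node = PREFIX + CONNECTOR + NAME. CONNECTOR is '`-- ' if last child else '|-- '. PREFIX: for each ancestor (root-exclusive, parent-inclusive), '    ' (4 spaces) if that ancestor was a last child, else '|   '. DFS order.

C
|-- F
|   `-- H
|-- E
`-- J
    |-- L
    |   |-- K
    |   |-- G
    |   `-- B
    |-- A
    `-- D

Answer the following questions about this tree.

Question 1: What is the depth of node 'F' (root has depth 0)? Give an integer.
Answer: 1

Derivation:
Path from root to F: C -> F
Depth = number of edges = 1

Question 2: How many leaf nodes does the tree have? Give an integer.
Answer: 7

Derivation:
Leaves (nodes with no children): A, B, D, E, G, H, K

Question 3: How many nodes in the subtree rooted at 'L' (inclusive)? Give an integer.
Answer: 4

Derivation:
Subtree rooted at L contains: B, G, K, L
Count = 4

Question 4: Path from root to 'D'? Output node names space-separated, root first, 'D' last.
Answer: C J D

Derivation:
Walk down from root: C -> J -> D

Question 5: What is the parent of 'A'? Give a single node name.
Scan adjacency: A appears as child of J

Answer: J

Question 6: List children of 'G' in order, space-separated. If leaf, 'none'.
Answer: none

Derivation:
Node G's children (from adjacency): (leaf)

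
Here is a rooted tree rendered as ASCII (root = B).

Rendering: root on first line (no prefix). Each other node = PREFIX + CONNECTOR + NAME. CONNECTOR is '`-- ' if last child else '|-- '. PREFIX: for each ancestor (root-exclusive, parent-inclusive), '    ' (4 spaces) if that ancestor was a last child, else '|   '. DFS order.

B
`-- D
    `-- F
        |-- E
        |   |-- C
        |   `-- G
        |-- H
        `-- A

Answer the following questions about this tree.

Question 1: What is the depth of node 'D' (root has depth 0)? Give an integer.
Path from root to D: B -> D
Depth = number of edges = 1

Answer: 1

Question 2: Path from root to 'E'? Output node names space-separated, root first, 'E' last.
Answer: B D F E

Derivation:
Walk down from root: B -> D -> F -> E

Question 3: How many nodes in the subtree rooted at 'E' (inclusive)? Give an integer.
Answer: 3

Derivation:
Subtree rooted at E contains: C, E, G
Count = 3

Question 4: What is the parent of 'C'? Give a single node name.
Scan adjacency: C appears as child of E

Answer: E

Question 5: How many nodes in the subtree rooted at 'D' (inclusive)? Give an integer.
Subtree rooted at D contains: A, C, D, E, F, G, H
Count = 7

Answer: 7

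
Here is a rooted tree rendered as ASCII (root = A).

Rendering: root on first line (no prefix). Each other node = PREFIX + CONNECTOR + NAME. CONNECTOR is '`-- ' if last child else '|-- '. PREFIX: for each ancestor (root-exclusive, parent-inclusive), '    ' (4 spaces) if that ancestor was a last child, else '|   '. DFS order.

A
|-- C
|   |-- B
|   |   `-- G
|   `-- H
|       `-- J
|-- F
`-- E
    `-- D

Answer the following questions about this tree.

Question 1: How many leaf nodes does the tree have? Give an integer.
Answer: 4

Derivation:
Leaves (nodes with no children): D, F, G, J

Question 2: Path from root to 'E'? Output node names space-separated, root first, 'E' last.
Walk down from root: A -> E

Answer: A E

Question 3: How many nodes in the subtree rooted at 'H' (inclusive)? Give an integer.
Subtree rooted at H contains: H, J
Count = 2

Answer: 2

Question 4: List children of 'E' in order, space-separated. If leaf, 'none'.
Node E's children (from adjacency): D

Answer: D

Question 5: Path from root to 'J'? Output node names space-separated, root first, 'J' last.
Walk down from root: A -> C -> H -> J

Answer: A C H J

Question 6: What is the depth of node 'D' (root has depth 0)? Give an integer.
Answer: 2

Derivation:
Path from root to D: A -> E -> D
Depth = number of edges = 2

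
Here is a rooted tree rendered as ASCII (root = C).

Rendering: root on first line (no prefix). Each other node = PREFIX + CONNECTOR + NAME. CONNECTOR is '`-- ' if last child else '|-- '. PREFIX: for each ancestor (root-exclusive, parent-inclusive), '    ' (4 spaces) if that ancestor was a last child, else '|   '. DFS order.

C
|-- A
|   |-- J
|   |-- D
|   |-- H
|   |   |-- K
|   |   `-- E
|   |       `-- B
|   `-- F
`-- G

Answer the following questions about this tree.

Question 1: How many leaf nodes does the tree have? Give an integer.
Answer: 6

Derivation:
Leaves (nodes with no children): B, D, F, G, J, K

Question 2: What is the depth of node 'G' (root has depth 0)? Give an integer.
Answer: 1

Derivation:
Path from root to G: C -> G
Depth = number of edges = 1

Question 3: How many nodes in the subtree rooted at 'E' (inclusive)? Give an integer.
Subtree rooted at E contains: B, E
Count = 2

Answer: 2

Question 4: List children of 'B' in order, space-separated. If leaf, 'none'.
Node B's children (from adjacency): (leaf)

Answer: none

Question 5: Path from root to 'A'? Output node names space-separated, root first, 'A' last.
Answer: C A

Derivation:
Walk down from root: C -> A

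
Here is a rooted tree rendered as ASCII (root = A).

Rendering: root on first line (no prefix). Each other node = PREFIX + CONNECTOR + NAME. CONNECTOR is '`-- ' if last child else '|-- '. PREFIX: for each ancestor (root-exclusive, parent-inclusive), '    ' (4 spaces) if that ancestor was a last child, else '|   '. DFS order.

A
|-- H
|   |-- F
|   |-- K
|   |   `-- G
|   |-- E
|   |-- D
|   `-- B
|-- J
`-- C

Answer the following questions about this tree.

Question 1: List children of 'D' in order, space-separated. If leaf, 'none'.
Answer: none

Derivation:
Node D's children (from adjacency): (leaf)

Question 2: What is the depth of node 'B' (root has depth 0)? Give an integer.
Path from root to B: A -> H -> B
Depth = number of edges = 2

Answer: 2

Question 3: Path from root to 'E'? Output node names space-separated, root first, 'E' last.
Answer: A H E

Derivation:
Walk down from root: A -> H -> E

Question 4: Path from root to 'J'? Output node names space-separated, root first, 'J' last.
Answer: A J

Derivation:
Walk down from root: A -> J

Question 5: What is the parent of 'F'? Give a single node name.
Answer: H

Derivation:
Scan adjacency: F appears as child of H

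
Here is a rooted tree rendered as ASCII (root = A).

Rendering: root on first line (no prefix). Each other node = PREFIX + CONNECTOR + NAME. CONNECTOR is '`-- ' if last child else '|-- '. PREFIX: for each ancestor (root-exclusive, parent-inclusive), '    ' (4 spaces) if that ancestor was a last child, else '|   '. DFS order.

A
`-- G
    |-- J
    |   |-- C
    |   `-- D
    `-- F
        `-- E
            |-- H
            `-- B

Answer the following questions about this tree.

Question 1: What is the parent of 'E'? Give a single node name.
Scan adjacency: E appears as child of F

Answer: F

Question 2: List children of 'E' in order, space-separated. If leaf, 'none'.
Node E's children (from adjacency): H, B

Answer: H B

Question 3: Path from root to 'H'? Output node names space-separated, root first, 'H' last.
Answer: A G F E H

Derivation:
Walk down from root: A -> G -> F -> E -> H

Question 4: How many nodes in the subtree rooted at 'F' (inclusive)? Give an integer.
Subtree rooted at F contains: B, E, F, H
Count = 4

Answer: 4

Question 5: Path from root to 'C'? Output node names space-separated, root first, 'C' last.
Walk down from root: A -> G -> J -> C

Answer: A G J C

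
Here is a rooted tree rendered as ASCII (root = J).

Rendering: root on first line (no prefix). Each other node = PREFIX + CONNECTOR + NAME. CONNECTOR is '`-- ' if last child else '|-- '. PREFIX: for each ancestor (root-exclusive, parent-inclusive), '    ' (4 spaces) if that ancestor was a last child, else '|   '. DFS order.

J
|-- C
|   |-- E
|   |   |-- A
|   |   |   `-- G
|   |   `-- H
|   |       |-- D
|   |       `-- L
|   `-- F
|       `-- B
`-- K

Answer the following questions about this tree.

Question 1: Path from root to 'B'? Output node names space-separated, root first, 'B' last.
Walk down from root: J -> C -> F -> B

Answer: J C F B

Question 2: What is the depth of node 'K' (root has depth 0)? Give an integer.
Path from root to K: J -> K
Depth = number of edges = 1

Answer: 1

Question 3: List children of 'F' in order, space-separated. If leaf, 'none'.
Node F's children (from adjacency): B

Answer: B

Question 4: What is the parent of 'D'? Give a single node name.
Scan adjacency: D appears as child of H

Answer: H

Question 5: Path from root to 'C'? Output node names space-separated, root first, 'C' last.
Walk down from root: J -> C

Answer: J C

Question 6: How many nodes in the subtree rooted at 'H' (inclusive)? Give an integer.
Answer: 3

Derivation:
Subtree rooted at H contains: D, H, L
Count = 3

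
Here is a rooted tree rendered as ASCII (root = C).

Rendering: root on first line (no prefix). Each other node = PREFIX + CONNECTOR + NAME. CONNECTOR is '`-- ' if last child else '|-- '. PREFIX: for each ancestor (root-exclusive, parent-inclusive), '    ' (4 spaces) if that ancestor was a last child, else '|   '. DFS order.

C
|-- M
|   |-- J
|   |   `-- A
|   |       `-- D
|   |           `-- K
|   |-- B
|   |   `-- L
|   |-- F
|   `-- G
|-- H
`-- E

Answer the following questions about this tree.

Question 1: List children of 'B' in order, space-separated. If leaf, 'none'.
Node B's children (from adjacency): L

Answer: L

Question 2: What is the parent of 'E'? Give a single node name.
Answer: C

Derivation:
Scan adjacency: E appears as child of C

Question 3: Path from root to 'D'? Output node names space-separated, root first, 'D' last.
Answer: C M J A D

Derivation:
Walk down from root: C -> M -> J -> A -> D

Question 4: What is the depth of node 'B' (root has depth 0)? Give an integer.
Path from root to B: C -> M -> B
Depth = number of edges = 2

Answer: 2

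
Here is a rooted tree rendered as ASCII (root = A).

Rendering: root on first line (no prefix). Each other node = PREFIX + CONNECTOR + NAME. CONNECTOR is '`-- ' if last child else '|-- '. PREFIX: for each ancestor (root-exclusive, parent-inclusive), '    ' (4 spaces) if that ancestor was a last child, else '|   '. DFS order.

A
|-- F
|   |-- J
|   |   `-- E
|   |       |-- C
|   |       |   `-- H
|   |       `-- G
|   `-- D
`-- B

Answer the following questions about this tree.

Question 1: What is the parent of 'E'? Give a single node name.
Scan adjacency: E appears as child of J

Answer: J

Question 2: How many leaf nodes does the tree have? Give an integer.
Leaves (nodes with no children): B, D, G, H

Answer: 4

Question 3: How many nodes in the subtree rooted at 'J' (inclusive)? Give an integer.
Answer: 5

Derivation:
Subtree rooted at J contains: C, E, G, H, J
Count = 5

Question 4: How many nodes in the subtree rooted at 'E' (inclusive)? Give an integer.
Subtree rooted at E contains: C, E, G, H
Count = 4

Answer: 4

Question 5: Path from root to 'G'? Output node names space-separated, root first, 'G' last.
Walk down from root: A -> F -> J -> E -> G

Answer: A F J E G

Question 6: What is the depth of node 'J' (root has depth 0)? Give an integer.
Answer: 2

Derivation:
Path from root to J: A -> F -> J
Depth = number of edges = 2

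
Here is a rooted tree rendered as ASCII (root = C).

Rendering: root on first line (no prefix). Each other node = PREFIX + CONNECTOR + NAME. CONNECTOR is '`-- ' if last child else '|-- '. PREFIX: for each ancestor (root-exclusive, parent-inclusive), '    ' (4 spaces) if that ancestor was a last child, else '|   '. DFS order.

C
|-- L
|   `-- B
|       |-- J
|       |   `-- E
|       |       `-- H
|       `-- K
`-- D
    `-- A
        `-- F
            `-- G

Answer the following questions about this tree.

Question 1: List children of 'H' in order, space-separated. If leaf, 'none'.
Answer: none

Derivation:
Node H's children (from adjacency): (leaf)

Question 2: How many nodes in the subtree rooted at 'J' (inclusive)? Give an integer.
Answer: 3

Derivation:
Subtree rooted at J contains: E, H, J
Count = 3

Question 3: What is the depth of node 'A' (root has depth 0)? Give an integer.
Path from root to A: C -> D -> A
Depth = number of edges = 2

Answer: 2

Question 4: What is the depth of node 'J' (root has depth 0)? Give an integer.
Path from root to J: C -> L -> B -> J
Depth = number of edges = 3

Answer: 3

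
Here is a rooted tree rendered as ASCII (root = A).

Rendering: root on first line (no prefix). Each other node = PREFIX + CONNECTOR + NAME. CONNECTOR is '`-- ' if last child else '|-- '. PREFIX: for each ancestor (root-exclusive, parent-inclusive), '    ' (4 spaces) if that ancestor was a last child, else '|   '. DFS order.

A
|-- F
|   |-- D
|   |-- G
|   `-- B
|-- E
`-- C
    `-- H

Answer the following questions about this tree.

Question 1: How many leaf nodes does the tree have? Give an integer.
Leaves (nodes with no children): B, D, E, G, H

Answer: 5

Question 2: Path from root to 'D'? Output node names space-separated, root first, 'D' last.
Walk down from root: A -> F -> D

Answer: A F D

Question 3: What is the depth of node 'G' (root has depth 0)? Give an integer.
Answer: 2

Derivation:
Path from root to G: A -> F -> G
Depth = number of edges = 2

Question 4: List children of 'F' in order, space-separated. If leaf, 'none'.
Node F's children (from adjacency): D, G, B

Answer: D G B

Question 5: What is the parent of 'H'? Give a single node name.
Answer: C

Derivation:
Scan adjacency: H appears as child of C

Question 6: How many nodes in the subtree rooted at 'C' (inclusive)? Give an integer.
Subtree rooted at C contains: C, H
Count = 2

Answer: 2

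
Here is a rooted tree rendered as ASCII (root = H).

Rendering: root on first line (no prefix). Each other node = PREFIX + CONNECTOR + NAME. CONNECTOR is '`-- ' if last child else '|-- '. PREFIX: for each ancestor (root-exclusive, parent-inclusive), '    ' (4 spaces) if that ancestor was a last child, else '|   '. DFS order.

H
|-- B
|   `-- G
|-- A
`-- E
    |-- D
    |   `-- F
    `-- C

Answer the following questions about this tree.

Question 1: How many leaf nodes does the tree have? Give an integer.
Answer: 4

Derivation:
Leaves (nodes with no children): A, C, F, G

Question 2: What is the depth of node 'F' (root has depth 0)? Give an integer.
Path from root to F: H -> E -> D -> F
Depth = number of edges = 3

Answer: 3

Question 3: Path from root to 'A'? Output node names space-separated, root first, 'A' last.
Walk down from root: H -> A

Answer: H A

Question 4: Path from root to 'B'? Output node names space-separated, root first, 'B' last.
Walk down from root: H -> B

Answer: H B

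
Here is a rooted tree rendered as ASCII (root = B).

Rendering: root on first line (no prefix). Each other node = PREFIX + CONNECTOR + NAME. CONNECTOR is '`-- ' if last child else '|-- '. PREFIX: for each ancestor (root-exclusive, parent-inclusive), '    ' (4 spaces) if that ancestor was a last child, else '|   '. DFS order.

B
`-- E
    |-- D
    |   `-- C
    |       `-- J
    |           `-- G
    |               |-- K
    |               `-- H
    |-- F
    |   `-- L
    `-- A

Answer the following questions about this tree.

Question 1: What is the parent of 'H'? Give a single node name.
Answer: G

Derivation:
Scan adjacency: H appears as child of G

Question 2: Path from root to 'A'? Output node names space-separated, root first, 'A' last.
Walk down from root: B -> E -> A

Answer: B E A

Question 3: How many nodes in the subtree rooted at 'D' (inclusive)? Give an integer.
Subtree rooted at D contains: C, D, G, H, J, K
Count = 6

Answer: 6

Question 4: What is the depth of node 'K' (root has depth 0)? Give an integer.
Answer: 6

Derivation:
Path from root to K: B -> E -> D -> C -> J -> G -> K
Depth = number of edges = 6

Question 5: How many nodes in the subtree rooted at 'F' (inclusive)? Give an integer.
Answer: 2

Derivation:
Subtree rooted at F contains: F, L
Count = 2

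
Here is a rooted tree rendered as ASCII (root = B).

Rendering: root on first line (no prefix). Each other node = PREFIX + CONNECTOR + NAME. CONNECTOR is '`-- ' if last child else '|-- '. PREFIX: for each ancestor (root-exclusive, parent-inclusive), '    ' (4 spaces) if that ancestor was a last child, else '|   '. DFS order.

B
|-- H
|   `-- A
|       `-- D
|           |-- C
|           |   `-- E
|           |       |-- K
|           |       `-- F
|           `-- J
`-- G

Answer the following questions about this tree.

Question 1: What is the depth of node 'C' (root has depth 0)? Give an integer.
Path from root to C: B -> H -> A -> D -> C
Depth = number of edges = 4

Answer: 4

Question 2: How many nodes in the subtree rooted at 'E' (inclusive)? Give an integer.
Answer: 3

Derivation:
Subtree rooted at E contains: E, F, K
Count = 3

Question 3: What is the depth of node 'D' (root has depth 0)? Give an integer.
Answer: 3

Derivation:
Path from root to D: B -> H -> A -> D
Depth = number of edges = 3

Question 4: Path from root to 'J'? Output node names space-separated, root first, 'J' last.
Walk down from root: B -> H -> A -> D -> J

Answer: B H A D J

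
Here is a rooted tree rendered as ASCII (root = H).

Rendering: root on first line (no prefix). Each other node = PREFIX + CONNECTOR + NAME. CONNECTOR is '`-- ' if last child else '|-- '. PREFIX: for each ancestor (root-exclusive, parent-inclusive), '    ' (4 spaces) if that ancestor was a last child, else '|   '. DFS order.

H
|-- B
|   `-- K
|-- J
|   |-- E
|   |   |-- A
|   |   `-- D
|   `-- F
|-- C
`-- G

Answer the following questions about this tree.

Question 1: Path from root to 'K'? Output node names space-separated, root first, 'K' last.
Walk down from root: H -> B -> K

Answer: H B K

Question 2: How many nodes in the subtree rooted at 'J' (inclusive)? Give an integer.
Answer: 5

Derivation:
Subtree rooted at J contains: A, D, E, F, J
Count = 5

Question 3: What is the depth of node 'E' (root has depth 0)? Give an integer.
Path from root to E: H -> J -> E
Depth = number of edges = 2

Answer: 2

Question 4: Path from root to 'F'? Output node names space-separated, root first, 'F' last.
Walk down from root: H -> J -> F

Answer: H J F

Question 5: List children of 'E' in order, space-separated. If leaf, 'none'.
Answer: A D

Derivation:
Node E's children (from adjacency): A, D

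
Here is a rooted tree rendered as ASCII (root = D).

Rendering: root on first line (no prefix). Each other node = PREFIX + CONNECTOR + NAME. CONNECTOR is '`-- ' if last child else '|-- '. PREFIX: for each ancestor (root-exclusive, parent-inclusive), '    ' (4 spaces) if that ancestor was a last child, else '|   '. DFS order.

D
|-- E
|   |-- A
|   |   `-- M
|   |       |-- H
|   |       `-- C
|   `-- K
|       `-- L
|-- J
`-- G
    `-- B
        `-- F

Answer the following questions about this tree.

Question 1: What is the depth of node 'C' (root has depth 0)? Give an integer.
Path from root to C: D -> E -> A -> M -> C
Depth = number of edges = 4

Answer: 4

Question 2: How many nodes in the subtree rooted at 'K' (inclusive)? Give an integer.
Answer: 2

Derivation:
Subtree rooted at K contains: K, L
Count = 2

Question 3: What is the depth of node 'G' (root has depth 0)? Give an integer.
Path from root to G: D -> G
Depth = number of edges = 1

Answer: 1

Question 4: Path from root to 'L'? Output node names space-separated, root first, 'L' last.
Walk down from root: D -> E -> K -> L

Answer: D E K L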